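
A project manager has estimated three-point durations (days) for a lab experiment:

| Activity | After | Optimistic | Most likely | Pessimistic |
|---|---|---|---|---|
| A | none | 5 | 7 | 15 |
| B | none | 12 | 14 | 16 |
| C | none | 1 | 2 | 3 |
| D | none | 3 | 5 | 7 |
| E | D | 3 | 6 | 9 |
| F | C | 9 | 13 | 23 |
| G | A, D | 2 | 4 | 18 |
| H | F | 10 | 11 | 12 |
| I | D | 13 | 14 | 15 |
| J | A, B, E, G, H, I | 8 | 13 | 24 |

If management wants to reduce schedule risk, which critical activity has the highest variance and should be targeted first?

J

te_A = (5 + 4·7 + 15)/6 = 48/6 = 8; σ²_A = ((15−5)/6)² = 2.778
te_B = (12 + 4·14 + 16)/6 = 84/6 = 14; σ²_B = ((16−12)/6)² = 0.444
te_C = (1 + 4·2 + 3)/6 = 12/6 = 2; σ²_C = ((3−1)/6)² = 0.111
te_D = (3 + 4·5 + 7)/6 = 30/6 = 5; σ²_D = ((7−3)/6)² = 0.444
te_E = (3 + 4·6 + 9)/6 = 36/6 = 6; σ²_E = ((9−3)/6)² = 1.000
te_F = (9 + 4·13 + 23)/6 = 84/6 = 14; σ²_F = ((23−9)/6)² = 5.444
te_G = (2 + 4·4 + 18)/6 = 36/6 = 6; σ²_G = ((18−2)/6)² = 7.111
te_H = (10 + 4·11 + 12)/6 = 66/6 = 11; σ²_H = ((12−10)/6)² = 0.111
te_I = (13 + 4·14 + 15)/6 = 84/6 = 14; σ²_I = ((15−13)/6)² = 0.111
te_J = (8 + 4·13 + 24)/6 = 84/6 = 14; σ²_J = ((24−8)/6)² = 7.111

Forward pass:
ES_A = 0; EF_A = 8
ES_B = 0; EF_B = 14
ES_C = 0; EF_C = 2
ES_D = 0; EF_D = 5
ES_E = 5; EF_E = 5+6 = 11
ES_F = 2; EF_F = 2+14 = 16
ES_G = max(EF_A=8, EF_D=5) = 8; EF_G = 8+6 = 14
ES_H = 16; EF_H = 16+11 = 27
ES_I = 5; EF_I = 5+14 = 19
ES_J = max(EF_A=8, EF_B=14, EF_E=11, EF_G=14, EF_H=27, EF_I=19) = 27; EF_J = 27+14 = 41
Expected project duration μ = 41 days. Critical path: C → F → H → J.

Variances on critical path: σ²_C=0.111, σ²_F=5.444, σ²_H=0.111, σ²_J=7.111.
Largest is σ²_J = 7.111.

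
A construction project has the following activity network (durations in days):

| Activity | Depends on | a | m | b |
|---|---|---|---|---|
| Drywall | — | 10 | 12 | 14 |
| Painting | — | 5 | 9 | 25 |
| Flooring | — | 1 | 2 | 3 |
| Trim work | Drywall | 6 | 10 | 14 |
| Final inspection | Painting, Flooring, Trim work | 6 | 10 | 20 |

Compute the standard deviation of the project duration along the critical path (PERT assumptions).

2.77 days

te_Drywall = (10 + 4·12 + 14)/6 = 72/6 = 12; σ²_Drywall = ((14−10)/6)² = 0.444
te_Painting = (5 + 4·9 + 25)/6 = 66/6 = 11; σ²_Painting = ((25−5)/6)² = 11.111
te_Flooring = (1 + 4·2 + 3)/6 = 12/6 = 2; σ²_Flooring = ((3−1)/6)² = 0.111
te_Trim work = (6 + 4·10 + 14)/6 = 60/6 = 10; σ²_Trim work = ((14−6)/6)² = 1.778
te_Final inspection = (6 + 4·10 + 20)/6 = 66/6 = 11; σ²_Final inspection = ((20−6)/6)² = 5.444

Forward pass:
ES_Drywall = 0; EF_Drywall = 12
ES_Painting = 0; EF_Painting = 11
ES_Flooring = 0; EF_Flooring = 2
ES_Trim work = 12; EF_Trim work = 12+10 = 22
ES_Final inspection = max(EF_Painting=11, EF_Flooring=2, EF_Trim work=22) = 22; EF_Final inspection = 22+11 = 33
Expected project duration μ = 33 days. Critical path: Drywall → Trim work → Final inspection.

Variance along critical path = 0.444 + 1.778 + 5.444 = 7.667
σ = √7.667 = 2.769 days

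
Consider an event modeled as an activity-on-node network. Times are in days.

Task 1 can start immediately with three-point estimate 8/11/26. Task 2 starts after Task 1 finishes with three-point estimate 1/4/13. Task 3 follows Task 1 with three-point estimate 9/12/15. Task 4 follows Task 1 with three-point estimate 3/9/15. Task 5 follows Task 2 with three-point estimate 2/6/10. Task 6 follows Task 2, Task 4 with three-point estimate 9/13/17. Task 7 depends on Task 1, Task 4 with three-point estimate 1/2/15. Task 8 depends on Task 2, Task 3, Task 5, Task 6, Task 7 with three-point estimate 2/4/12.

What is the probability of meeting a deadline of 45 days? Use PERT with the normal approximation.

te_Task 1 = (8 + 4·11 + 26)/6 = 78/6 = 13; σ²_Task 1 = ((26−8)/6)² = 9.000
te_Task 2 = (1 + 4·4 + 13)/6 = 30/6 = 5; σ²_Task 2 = ((13−1)/6)² = 4.000
te_Task 3 = (9 + 4·12 + 15)/6 = 72/6 = 12; σ²_Task 3 = ((15−9)/6)² = 1.000
te_Task 4 = (3 + 4·9 + 15)/6 = 54/6 = 9; σ²_Task 4 = ((15−3)/6)² = 4.000
te_Task 5 = (2 + 4·6 + 10)/6 = 36/6 = 6; σ²_Task 5 = ((10−2)/6)² = 1.778
te_Task 6 = (9 + 4·13 + 17)/6 = 78/6 = 13; σ²_Task 6 = ((17−9)/6)² = 1.778
te_Task 7 = (1 + 4·2 + 15)/6 = 24/6 = 4; σ²_Task 7 = ((15−1)/6)² = 5.444
te_Task 8 = (2 + 4·4 + 12)/6 = 30/6 = 5; σ²_Task 8 = ((12−2)/6)² = 2.778

Forward pass:
ES_Task 1 = 0; EF_Task 1 = 13
ES_Task 2 = 13; EF_Task 2 = 13+5 = 18
ES_Task 3 = 13; EF_Task 3 = 13+12 = 25
ES_Task 4 = 13; EF_Task 4 = 13+9 = 22
ES_Task 5 = 18; EF_Task 5 = 18+6 = 24
ES_Task 6 = max(EF_Task 2=18, EF_Task 4=22) = 22; EF_Task 6 = 22+13 = 35
ES_Task 7 = max(EF_Task 1=13, EF_Task 4=22) = 22; EF_Task 7 = 22+4 = 26
ES_Task 8 = max(EF_Task 2=18, EF_Task 3=25, EF_Task 5=24, EF_Task 6=35, EF_Task 7=26) = 35; EF_Task 8 = 35+5 = 40
Expected project duration μ = 40 days. Critical path: Task 1 → Task 4 → Task 6 → Task 8.

Variance along critical path = 9.000 + 4.000 + 1.778 + 2.778 = 17.556; σ = √17.556 = 4.190 days.
Z = (45 − 40) / 4.190 = 1.193
P(T ≤ 45) = Φ(1.193) ≈ 0.884

0.884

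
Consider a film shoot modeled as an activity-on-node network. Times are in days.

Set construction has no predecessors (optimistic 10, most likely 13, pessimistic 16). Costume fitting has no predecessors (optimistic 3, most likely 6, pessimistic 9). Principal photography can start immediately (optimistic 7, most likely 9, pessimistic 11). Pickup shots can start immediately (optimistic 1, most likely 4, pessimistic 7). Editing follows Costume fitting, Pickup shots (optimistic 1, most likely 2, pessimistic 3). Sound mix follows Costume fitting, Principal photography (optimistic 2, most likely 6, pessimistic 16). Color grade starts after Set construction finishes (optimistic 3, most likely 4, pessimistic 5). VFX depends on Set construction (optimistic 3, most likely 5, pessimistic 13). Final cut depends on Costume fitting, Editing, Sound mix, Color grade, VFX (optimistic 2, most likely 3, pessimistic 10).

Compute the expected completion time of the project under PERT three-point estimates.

te_Set construction = (10 + 4·13 + 16)/6 = 78/6 = 13
te_Costume fitting = (3 + 4·6 + 9)/6 = 36/6 = 6
te_Principal photography = (7 + 4·9 + 11)/6 = 54/6 = 9
te_Pickup shots = (1 + 4·4 + 7)/6 = 24/6 = 4
te_Editing = (1 + 4·2 + 3)/6 = 12/6 = 2
te_Sound mix = (2 + 4·6 + 16)/6 = 42/6 = 7
te_Color grade = (3 + 4·4 + 5)/6 = 24/6 = 4
te_VFX = (3 + 4·5 + 13)/6 = 36/6 = 6
te_Final cut = (2 + 4·3 + 10)/6 = 24/6 = 4

Forward pass:
ES_Set construction = 0; EF_Set construction = 13
ES_Costume fitting = 0; EF_Costume fitting = 6
ES_Principal photography = 0; EF_Principal photography = 9
ES_Pickup shots = 0; EF_Pickup shots = 4
ES_Editing = max(EF_Costume fitting=6, EF_Pickup shots=4) = 6; EF_Editing = 6+2 = 8
ES_Sound mix = max(EF_Costume fitting=6, EF_Principal photography=9) = 9; EF_Sound mix = 9+7 = 16
ES_Color grade = 13; EF_Color grade = 13+4 = 17
ES_VFX = 13; EF_VFX = 13+6 = 19
ES_Final cut = max(EF_Costume fitting=6, EF_Editing=8, EF_Sound mix=16, EF_Color grade=17, EF_VFX=19) = 19; EF_Final cut = 19+4 = 23
Expected project duration μ = 23 days. Critical path: Set construction → VFX → Final cut.

23 days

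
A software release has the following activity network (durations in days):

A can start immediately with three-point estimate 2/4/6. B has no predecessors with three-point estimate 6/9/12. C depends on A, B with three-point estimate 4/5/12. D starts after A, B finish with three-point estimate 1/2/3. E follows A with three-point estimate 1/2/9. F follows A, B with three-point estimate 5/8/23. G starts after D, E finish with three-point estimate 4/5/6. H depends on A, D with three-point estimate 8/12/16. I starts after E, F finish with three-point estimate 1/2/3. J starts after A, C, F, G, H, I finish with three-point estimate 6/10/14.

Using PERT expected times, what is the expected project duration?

33 days

te_A = (2 + 4·4 + 6)/6 = 24/6 = 4
te_B = (6 + 4·9 + 12)/6 = 54/6 = 9
te_C = (4 + 4·5 + 12)/6 = 36/6 = 6
te_D = (1 + 4·2 + 3)/6 = 12/6 = 2
te_E = (1 + 4·2 + 9)/6 = 18/6 = 3
te_F = (5 + 4·8 + 23)/6 = 60/6 = 10
te_G = (4 + 4·5 + 6)/6 = 30/6 = 5
te_H = (8 + 4·12 + 16)/6 = 72/6 = 12
te_I = (1 + 4·2 + 3)/6 = 12/6 = 2
te_J = (6 + 4·10 + 14)/6 = 60/6 = 10

Forward pass:
ES_A = 0; EF_A = 4
ES_B = 0; EF_B = 9
ES_C = max(EF_A=4, EF_B=9) = 9; EF_C = 9+6 = 15
ES_D = max(EF_A=4, EF_B=9) = 9; EF_D = 9+2 = 11
ES_E = 4; EF_E = 4+3 = 7
ES_F = max(EF_A=4, EF_B=9) = 9; EF_F = 9+10 = 19
ES_G = max(EF_D=11, EF_E=7) = 11; EF_G = 11+5 = 16
ES_H = max(EF_A=4, EF_D=11) = 11; EF_H = 11+12 = 23
ES_I = max(EF_E=7, EF_F=19) = 19; EF_I = 19+2 = 21
ES_J = max(EF_A=4, EF_C=15, EF_F=19, EF_G=16, EF_H=23, EF_I=21) = 23; EF_J = 23+10 = 33
Expected project duration μ = 33 days. Critical path: B → D → H → J.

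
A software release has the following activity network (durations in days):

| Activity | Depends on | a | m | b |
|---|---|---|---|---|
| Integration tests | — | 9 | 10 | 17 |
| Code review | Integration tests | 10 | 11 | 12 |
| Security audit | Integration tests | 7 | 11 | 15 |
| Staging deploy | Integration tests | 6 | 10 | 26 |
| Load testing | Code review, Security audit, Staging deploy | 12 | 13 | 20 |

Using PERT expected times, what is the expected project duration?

te_Integration tests = (9 + 4·10 + 17)/6 = 66/6 = 11
te_Code review = (10 + 4·11 + 12)/6 = 66/6 = 11
te_Security audit = (7 + 4·11 + 15)/6 = 66/6 = 11
te_Staging deploy = (6 + 4·10 + 26)/6 = 72/6 = 12
te_Load testing = (12 + 4·13 + 20)/6 = 84/6 = 14

Forward pass:
ES_Integration tests = 0; EF_Integration tests = 11
ES_Code review = 11; EF_Code review = 11+11 = 22
ES_Security audit = 11; EF_Security audit = 11+11 = 22
ES_Staging deploy = 11; EF_Staging deploy = 11+12 = 23
ES_Load testing = max(EF_Code review=22, EF_Security audit=22, EF_Staging deploy=23) = 23; EF_Load testing = 23+14 = 37
Expected project duration μ = 37 days. Critical path: Integration tests → Staging deploy → Load testing.

37 days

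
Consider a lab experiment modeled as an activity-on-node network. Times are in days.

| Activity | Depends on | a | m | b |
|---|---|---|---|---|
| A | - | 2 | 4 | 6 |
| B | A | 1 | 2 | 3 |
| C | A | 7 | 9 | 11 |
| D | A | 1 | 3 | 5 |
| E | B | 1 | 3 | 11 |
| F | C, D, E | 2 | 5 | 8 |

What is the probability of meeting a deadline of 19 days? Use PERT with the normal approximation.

te_A = (2 + 4·4 + 6)/6 = 24/6 = 4; σ²_A = ((6−2)/6)² = 0.444
te_B = (1 + 4·2 + 3)/6 = 12/6 = 2; σ²_B = ((3−1)/6)² = 0.111
te_C = (7 + 4·9 + 11)/6 = 54/6 = 9; σ²_C = ((11−7)/6)² = 0.444
te_D = (1 + 4·3 + 5)/6 = 18/6 = 3; σ²_D = ((5−1)/6)² = 0.444
te_E = (1 + 4·3 + 11)/6 = 24/6 = 4; σ²_E = ((11−1)/6)² = 2.778
te_F = (2 + 4·5 + 8)/6 = 30/6 = 5; σ²_F = ((8−2)/6)² = 1.000

Forward pass:
ES_A = 0; EF_A = 4
ES_B = 4; EF_B = 4+2 = 6
ES_C = 4; EF_C = 4+9 = 13
ES_D = 4; EF_D = 4+3 = 7
ES_E = 6; EF_E = 6+4 = 10
ES_F = max(EF_C=13, EF_D=7, EF_E=10) = 13; EF_F = 13+5 = 18
Expected project duration μ = 18 days. Critical path: A → C → F.

Variance along critical path = 0.444 + 0.444 + 1.000 = 1.889; σ = √1.889 = 1.374 days.
Z = (19 − 18) / 1.374 = 0.728
P(T ≤ 19) = Φ(0.728) ≈ 0.767

0.767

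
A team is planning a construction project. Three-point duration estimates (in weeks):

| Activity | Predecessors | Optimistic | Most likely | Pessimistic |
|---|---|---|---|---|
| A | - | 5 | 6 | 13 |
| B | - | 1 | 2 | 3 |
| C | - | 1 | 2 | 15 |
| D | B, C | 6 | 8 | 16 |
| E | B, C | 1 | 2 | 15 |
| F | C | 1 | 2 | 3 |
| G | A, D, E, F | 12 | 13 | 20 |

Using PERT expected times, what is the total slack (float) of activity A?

6 weeks

te_A = (5 + 4·6 + 13)/6 = 42/6 = 7
te_B = (1 + 4·2 + 3)/6 = 12/6 = 2
te_C = (1 + 4·2 + 15)/6 = 24/6 = 4
te_D = (6 + 4·8 + 16)/6 = 54/6 = 9
te_E = (1 + 4·2 + 15)/6 = 24/6 = 4
te_F = (1 + 4·2 + 3)/6 = 12/6 = 2
te_G = (12 + 4·13 + 20)/6 = 84/6 = 14

Forward pass:
ES_A = 0; EF_A = 7
ES_B = 0; EF_B = 2
ES_C = 0; EF_C = 4
ES_D = max(EF_B=2, EF_C=4) = 4; EF_D = 4+9 = 13
ES_E = max(EF_B=2, EF_C=4) = 4; EF_E = 4+4 = 8
ES_F = 4; EF_F = 4+2 = 6
ES_G = max(EF_A=7, EF_D=13, EF_E=8, EF_F=6) = 13; EF_G = 13+14 = 27
Expected project duration μ = 27 weeks. Critical path: C → D → G.

Backward pass:
LF_G = 27; LS_G = 27−14 = 13
LF_F = LS_G = 13; LS_F = 13−2 = 11
LF_E = LS_G = 13; LS_E = 13−4 = 9
LF_D = LS_G = 13; LS_D = 13−9 = 4
LF_C = min(LS_D=4, LS_E=9, LS_F=11) = 4; LS_C = 4−4 = 0
LF_B = min(LS_D=4, LS_E=9) = 4; LS_B = 4−2 = 2
LF_A = LS_G = 13; LS_A = 13−7 = 6
Slack_A = LS_A − ES_A = 6 − 0 = 6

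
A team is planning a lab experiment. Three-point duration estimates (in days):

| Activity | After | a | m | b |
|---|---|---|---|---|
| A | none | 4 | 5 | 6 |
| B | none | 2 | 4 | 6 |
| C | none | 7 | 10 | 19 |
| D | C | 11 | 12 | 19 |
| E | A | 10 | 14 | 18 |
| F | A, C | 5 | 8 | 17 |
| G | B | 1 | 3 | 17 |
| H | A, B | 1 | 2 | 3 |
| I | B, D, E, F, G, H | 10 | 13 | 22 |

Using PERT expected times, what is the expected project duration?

te_A = (4 + 4·5 + 6)/6 = 30/6 = 5
te_B = (2 + 4·4 + 6)/6 = 24/6 = 4
te_C = (7 + 4·10 + 19)/6 = 66/6 = 11
te_D = (11 + 4·12 + 19)/6 = 78/6 = 13
te_E = (10 + 4·14 + 18)/6 = 84/6 = 14
te_F = (5 + 4·8 + 17)/6 = 54/6 = 9
te_G = (1 + 4·3 + 17)/6 = 30/6 = 5
te_H = (1 + 4·2 + 3)/6 = 12/6 = 2
te_I = (10 + 4·13 + 22)/6 = 84/6 = 14

Forward pass:
ES_A = 0; EF_A = 5
ES_B = 0; EF_B = 4
ES_C = 0; EF_C = 11
ES_D = 11; EF_D = 11+13 = 24
ES_E = 5; EF_E = 5+14 = 19
ES_F = max(EF_A=5, EF_C=11) = 11; EF_F = 11+9 = 20
ES_G = 4; EF_G = 4+5 = 9
ES_H = max(EF_A=5, EF_B=4) = 5; EF_H = 5+2 = 7
ES_I = max(EF_B=4, EF_D=24, EF_E=19, EF_F=20, EF_G=9, EF_H=7) = 24; EF_I = 24+14 = 38
Expected project duration μ = 38 days. Critical path: C → D → I.

38 days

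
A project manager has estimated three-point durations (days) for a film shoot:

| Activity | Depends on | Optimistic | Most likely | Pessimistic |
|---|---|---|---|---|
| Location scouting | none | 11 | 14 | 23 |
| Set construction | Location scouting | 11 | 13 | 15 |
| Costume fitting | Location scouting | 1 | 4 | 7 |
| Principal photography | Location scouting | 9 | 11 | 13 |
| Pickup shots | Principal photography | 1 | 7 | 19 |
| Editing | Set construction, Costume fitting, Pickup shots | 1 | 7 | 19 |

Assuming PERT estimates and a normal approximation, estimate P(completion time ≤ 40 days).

0.336

te_Location scouting = (11 + 4·14 + 23)/6 = 90/6 = 15; σ²_Location scouting = ((23−11)/6)² = 4.000
te_Set construction = (11 + 4·13 + 15)/6 = 78/6 = 13; σ²_Set construction = ((15−11)/6)² = 0.444
te_Costume fitting = (1 + 4·4 + 7)/6 = 24/6 = 4; σ²_Costume fitting = ((7−1)/6)² = 1.000
te_Principal photography = (9 + 4·11 + 13)/6 = 66/6 = 11; σ²_Principal photography = ((13−9)/6)² = 0.444
te_Pickup shots = (1 + 4·7 + 19)/6 = 48/6 = 8; σ²_Pickup shots = ((19−1)/6)² = 9.000
te_Editing = (1 + 4·7 + 19)/6 = 48/6 = 8; σ²_Editing = ((19−1)/6)² = 9.000

Forward pass:
ES_Location scouting = 0; EF_Location scouting = 15
ES_Set construction = 15; EF_Set construction = 15+13 = 28
ES_Costume fitting = 15; EF_Costume fitting = 15+4 = 19
ES_Principal photography = 15; EF_Principal photography = 15+11 = 26
ES_Pickup shots = 26; EF_Pickup shots = 26+8 = 34
ES_Editing = max(EF_Set construction=28, EF_Costume fitting=19, EF_Pickup shots=34) = 34; EF_Editing = 34+8 = 42
Expected project duration μ = 42 days. Critical path: Location scouting → Principal photography → Pickup shots → Editing.

Variance along critical path = 4.000 + 0.444 + 9.000 + 9.000 = 22.444; σ = √22.444 = 4.738 days.
Z = (40 − 42) / 4.738 = -0.422
P(T ≤ 40) = Φ(-0.422) ≈ 0.336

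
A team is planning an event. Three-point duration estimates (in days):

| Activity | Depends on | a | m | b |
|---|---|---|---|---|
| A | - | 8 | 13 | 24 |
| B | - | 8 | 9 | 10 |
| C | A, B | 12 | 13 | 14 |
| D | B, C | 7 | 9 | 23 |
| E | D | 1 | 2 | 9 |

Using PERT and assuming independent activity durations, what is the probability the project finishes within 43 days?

te_A = (8 + 4·13 + 24)/6 = 84/6 = 14; σ²_A = ((24−8)/6)² = 7.111
te_B = (8 + 4·9 + 10)/6 = 54/6 = 9; σ²_B = ((10−8)/6)² = 0.111
te_C = (12 + 4·13 + 14)/6 = 78/6 = 13; σ²_C = ((14−12)/6)² = 0.111
te_D = (7 + 4·9 + 23)/6 = 66/6 = 11; σ²_D = ((23−7)/6)² = 7.111
te_E = (1 + 4·2 + 9)/6 = 18/6 = 3; σ²_E = ((9−1)/6)² = 1.778

Forward pass:
ES_A = 0; EF_A = 14
ES_B = 0; EF_B = 9
ES_C = max(EF_A=14, EF_B=9) = 14; EF_C = 14+13 = 27
ES_D = max(EF_B=9, EF_C=27) = 27; EF_D = 27+11 = 38
ES_E = 38; EF_E = 38+3 = 41
Expected project duration μ = 41 days. Critical path: A → C → D → E.

Variance along critical path = 7.111 + 0.111 + 7.111 + 1.778 = 16.111; σ = √16.111 = 4.014 days.
Z = (43 − 41) / 4.014 = 0.498
P(T ≤ 43) = Φ(0.498) ≈ 0.691

0.691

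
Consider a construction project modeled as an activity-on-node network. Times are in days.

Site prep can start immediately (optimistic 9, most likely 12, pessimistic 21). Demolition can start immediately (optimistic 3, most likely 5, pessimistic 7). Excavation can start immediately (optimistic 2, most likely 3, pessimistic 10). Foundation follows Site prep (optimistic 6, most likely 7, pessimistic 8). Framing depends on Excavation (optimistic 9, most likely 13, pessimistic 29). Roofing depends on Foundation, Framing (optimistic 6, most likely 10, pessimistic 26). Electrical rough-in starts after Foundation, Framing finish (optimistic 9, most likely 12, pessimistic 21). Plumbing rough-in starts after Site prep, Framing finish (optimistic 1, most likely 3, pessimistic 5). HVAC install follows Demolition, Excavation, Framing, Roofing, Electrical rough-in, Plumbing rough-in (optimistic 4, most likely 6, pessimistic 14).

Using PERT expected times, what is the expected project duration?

te_Site prep = (9 + 4·12 + 21)/6 = 78/6 = 13
te_Demolition = (3 + 4·5 + 7)/6 = 30/6 = 5
te_Excavation = (2 + 4·3 + 10)/6 = 24/6 = 4
te_Foundation = (6 + 4·7 + 8)/6 = 42/6 = 7
te_Framing = (9 + 4·13 + 29)/6 = 90/6 = 15
te_Roofing = (6 + 4·10 + 26)/6 = 72/6 = 12
te_Electrical rough-in = (9 + 4·12 + 21)/6 = 78/6 = 13
te_Plumbing rough-in = (1 + 4·3 + 5)/6 = 18/6 = 3
te_HVAC install = (4 + 4·6 + 14)/6 = 42/6 = 7

Forward pass:
ES_Site prep = 0; EF_Site prep = 13
ES_Demolition = 0; EF_Demolition = 5
ES_Excavation = 0; EF_Excavation = 4
ES_Foundation = 13; EF_Foundation = 13+7 = 20
ES_Framing = 4; EF_Framing = 4+15 = 19
ES_Roofing = max(EF_Foundation=20, EF_Framing=19) = 20; EF_Roofing = 20+12 = 32
ES_Electrical rough-in = max(EF_Foundation=20, EF_Framing=19) = 20; EF_Electrical rough-in = 20+13 = 33
ES_Plumbing rough-in = max(EF_Site prep=13, EF_Framing=19) = 19; EF_Plumbing rough-in = 19+3 = 22
ES_HVAC install = max(EF_Demolition=5, EF_Excavation=4, EF_Framing=19, EF_Roofing=32, EF_Electrical rough-in=33, EF_Plumbing rough-in=22) = 33; EF_HVAC install = 33+7 = 40
Expected project duration μ = 40 days. Critical path: Site prep → Foundation → Electrical rough-in → HVAC install.

40 days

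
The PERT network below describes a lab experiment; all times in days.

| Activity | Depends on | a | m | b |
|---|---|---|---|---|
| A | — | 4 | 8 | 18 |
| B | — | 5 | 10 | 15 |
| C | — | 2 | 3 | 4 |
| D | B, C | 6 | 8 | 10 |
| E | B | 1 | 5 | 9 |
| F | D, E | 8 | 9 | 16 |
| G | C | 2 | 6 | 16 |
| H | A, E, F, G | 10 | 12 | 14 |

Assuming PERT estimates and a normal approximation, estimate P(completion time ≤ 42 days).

0.804

te_A = (4 + 4·8 + 18)/6 = 54/6 = 9; σ²_A = ((18−4)/6)² = 5.444
te_B = (5 + 4·10 + 15)/6 = 60/6 = 10; σ²_B = ((15−5)/6)² = 2.778
te_C = (2 + 4·3 + 4)/6 = 18/6 = 3; σ²_C = ((4−2)/6)² = 0.111
te_D = (6 + 4·8 + 10)/6 = 48/6 = 8; σ²_D = ((10−6)/6)² = 0.444
te_E = (1 + 4·5 + 9)/6 = 30/6 = 5; σ²_E = ((9−1)/6)² = 1.778
te_F = (8 + 4·9 + 16)/6 = 60/6 = 10; σ²_F = ((16−8)/6)² = 1.778
te_G = (2 + 4·6 + 16)/6 = 42/6 = 7; σ²_G = ((16−2)/6)² = 5.444
te_H = (10 + 4·12 + 14)/6 = 72/6 = 12; σ²_H = ((14−10)/6)² = 0.444

Forward pass:
ES_A = 0; EF_A = 9
ES_B = 0; EF_B = 10
ES_C = 0; EF_C = 3
ES_D = max(EF_B=10, EF_C=3) = 10; EF_D = 10+8 = 18
ES_E = 10; EF_E = 10+5 = 15
ES_F = max(EF_D=18, EF_E=15) = 18; EF_F = 18+10 = 28
ES_G = 3; EF_G = 3+7 = 10
ES_H = max(EF_A=9, EF_E=15, EF_F=28, EF_G=10) = 28; EF_H = 28+12 = 40
Expected project duration μ = 40 days. Critical path: B → D → F → H.

Variance along critical path = 2.778 + 0.444 + 1.778 + 0.444 = 5.444; σ = √5.444 = 2.333 days.
Z = (42 − 40) / 2.333 = 0.857
P(T ≤ 42) = Φ(0.857) ≈ 0.804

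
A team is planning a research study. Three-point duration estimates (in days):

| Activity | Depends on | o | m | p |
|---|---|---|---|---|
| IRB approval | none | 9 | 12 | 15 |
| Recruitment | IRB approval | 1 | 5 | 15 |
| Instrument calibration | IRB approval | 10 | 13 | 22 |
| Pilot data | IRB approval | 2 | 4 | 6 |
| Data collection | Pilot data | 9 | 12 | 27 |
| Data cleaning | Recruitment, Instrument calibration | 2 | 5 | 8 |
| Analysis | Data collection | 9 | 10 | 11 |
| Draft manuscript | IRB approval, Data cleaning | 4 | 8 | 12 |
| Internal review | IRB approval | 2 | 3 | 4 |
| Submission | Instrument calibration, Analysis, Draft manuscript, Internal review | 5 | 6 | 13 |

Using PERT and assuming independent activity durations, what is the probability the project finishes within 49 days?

0.715

te_IRB approval = (9 + 4·12 + 15)/6 = 72/6 = 12; σ²_IRB approval = ((15−9)/6)² = 1.000
te_Recruitment = (1 + 4·5 + 15)/6 = 36/6 = 6; σ²_Recruitment = ((15−1)/6)² = 5.444
te_Instrument calibration = (10 + 4·13 + 22)/6 = 84/6 = 14; σ²_Instrument calibration = ((22−10)/6)² = 4.000
te_Pilot data = (2 + 4·4 + 6)/6 = 24/6 = 4; σ²_Pilot data = ((6−2)/6)² = 0.444
te_Data collection = (9 + 4·12 + 27)/6 = 84/6 = 14; σ²_Data collection = ((27−9)/6)² = 9.000
te_Data cleaning = (2 + 4·5 + 8)/6 = 30/6 = 5; σ²_Data cleaning = ((8−2)/6)² = 1.000
te_Analysis = (9 + 4·10 + 11)/6 = 60/6 = 10; σ²_Analysis = ((11−9)/6)² = 0.111
te_Draft manuscript = (4 + 4·8 + 12)/6 = 48/6 = 8; σ²_Draft manuscript = ((12−4)/6)² = 1.778
te_Internal review = (2 + 4·3 + 4)/6 = 18/6 = 3; σ²_Internal review = ((4−2)/6)² = 0.111
te_Submission = (5 + 4·6 + 13)/6 = 42/6 = 7; σ²_Submission = ((13−5)/6)² = 1.778

Forward pass:
ES_IRB approval = 0; EF_IRB approval = 12
ES_Recruitment = 12; EF_Recruitment = 12+6 = 18
ES_Instrument calibration = 12; EF_Instrument calibration = 12+14 = 26
ES_Pilot data = 12; EF_Pilot data = 12+4 = 16
ES_Data collection = 16; EF_Data collection = 16+14 = 30
ES_Data cleaning = max(EF_Recruitment=18, EF_Instrument calibration=26) = 26; EF_Data cleaning = 26+5 = 31
ES_Analysis = 30; EF_Analysis = 30+10 = 40
ES_Draft manuscript = max(EF_IRB approval=12, EF_Data cleaning=31) = 31; EF_Draft manuscript = 31+8 = 39
ES_Internal review = 12; EF_Internal review = 12+3 = 15
ES_Submission = max(EF_Instrument calibration=26, EF_Analysis=40, EF_Draft manuscript=39, EF_Internal review=15) = 40; EF_Submission = 40+7 = 47
Expected project duration μ = 47 days. Critical path: IRB approval → Pilot data → Data collection → Analysis → Submission.

Variance along critical path = 1.000 + 0.444 + 9.000 + 0.111 + 1.778 = 12.333; σ = √12.333 = 3.512 days.
Z = (49 − 47) / 3.512 = 0.569
P(T ≤ 49) = Φ(0.569) ≈ 0.715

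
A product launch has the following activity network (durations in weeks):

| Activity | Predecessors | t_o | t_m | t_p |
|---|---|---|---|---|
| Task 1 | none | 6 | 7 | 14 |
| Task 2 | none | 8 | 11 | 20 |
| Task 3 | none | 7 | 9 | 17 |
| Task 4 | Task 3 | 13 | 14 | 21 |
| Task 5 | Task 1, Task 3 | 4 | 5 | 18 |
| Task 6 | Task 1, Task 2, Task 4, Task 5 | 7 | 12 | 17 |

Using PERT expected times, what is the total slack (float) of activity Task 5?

8 weeks

te_Task 1 = (6 + 4·7 + 14)/6 = 48/6 = 8
te_Task 2 = (8 + 4·11 + 20)/6 = 72/6 = 12
te_Task 3 = (7 + 4·9 + 17)/6 = 60/6 = 10
te_Task 4 = (13 + 4·14 + 21)/6 = 90/6 = 15
te_Task 5 = (4 + 4·5 + 18)/6 = 42/6 = 7
te_Task 6 = (7 + 4·12 + 17)/6 = 72/6 = 12

Forward pass:
ES_Task 1 = 0; EF_Task 1 = 8
ES_Task 2 = 0; EF_Task 2 = 12
ES_Task 3 = 0; EF_Task 3 = 10
ES_Task 4 = 10; EF_Task 4 = 10+15 = 25
ES_Task 5 = max(EF_Task 1=8, EF_Task 3=10) = 10; EF_Task 5 = 10+7 = 17
ES_Task 6 = max(EF_Task 1=8, EF_Task 2=12, EF_Task 4=25, EF_Task 5=17) = 25; EF_Task 6 = 25+12 = 37
Expected project duration μ = 37 weeks. Critical path: Task 3 → Task 4 → Task 6.

Backward pass:
LF_Task 6 = 37; LS_Task 6 = 37−12 = 25
LF_Task 5 = LS_Task 6 = 25; LS_Task 5 = 25−7 = 18
LF_Task 4 = LS_Task 6 = 25; LS_Task 4 = 25−15 = 10
LF_Task 3 = min(LS_Task 4=10, LS_Task 5=18) = 10; LS_Task 3 = 10−10 = 0
LF_Task 2 = LS_Task 6 = 25; LS_Task 2 = 25−12 = 13
LF_Task 1 = min(LS_Task 5=18, LS_Task 6=25) = 18; LS_Task 1 = 18−8 = 10
Slack_Task 5 = LS_Task 5 − ES_Task 5 = 18 − 10 = 8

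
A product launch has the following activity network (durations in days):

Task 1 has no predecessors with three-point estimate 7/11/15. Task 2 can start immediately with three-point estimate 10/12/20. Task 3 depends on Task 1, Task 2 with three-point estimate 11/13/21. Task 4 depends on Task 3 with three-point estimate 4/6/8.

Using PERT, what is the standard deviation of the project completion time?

2.45 days

te_Task 1 = (7 + 4·11 + 15)/6 = 66/6 = 11; σ²_Task 1 = ((15−7)/6)² = 1.778
te_Task 2 = (10 + 4·12 + 20)/6 = 78/6 = 13; σ²_Task 2 = ((20−10)/6)² = 2.778
te_Task 3 = (11 + 4·13 + 21)/6 = 84/6 = 14; σ²_Task 3 = ((21−11)/6)² = 2.778
te_Task 4 = (4 + 4·6 + 8)/6 = 36/6 = 6; σ²_Task 4 = ((8−4)/6)² = 0.444

Forward pass:
ES_Task 1 = 0; EF_Task 1 = 11
ES_Task 2 = 0; EF_Task 2 = 13
ES_Task 3 = max(EF_Task 1=11, EF_Task 2=13) = 13; EF_Task 3 = 13+14 = 27
ES_Task 4 = 27; EF_Task 4 = 27+6 = 33
Expected project duration μ = 33 days. Critical path: Task 2 → Task 3 → Task 4.

Variance along critical path = 2.778 + 2.778 + 0.444 = 6.000
σ = √6.000 = 2.449 days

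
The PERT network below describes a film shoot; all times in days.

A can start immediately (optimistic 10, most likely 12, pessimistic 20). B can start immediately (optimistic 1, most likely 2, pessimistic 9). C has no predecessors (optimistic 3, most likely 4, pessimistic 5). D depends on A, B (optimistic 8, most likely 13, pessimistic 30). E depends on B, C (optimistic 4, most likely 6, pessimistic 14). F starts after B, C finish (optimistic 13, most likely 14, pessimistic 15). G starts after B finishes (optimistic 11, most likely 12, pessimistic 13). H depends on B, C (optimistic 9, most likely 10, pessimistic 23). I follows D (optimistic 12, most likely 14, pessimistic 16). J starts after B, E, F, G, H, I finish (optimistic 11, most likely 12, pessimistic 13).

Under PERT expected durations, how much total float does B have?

10 days

te_A = (10 + 4·12 + 20)/6 = 78/6 = 13
te_B = (1 + 4·2 + 9)/6 = 18/6 = 3
te_C = (3 + 4·4 + 5)/6 = 24/6 = 4
te_D = (8 + 4·13 + 30)/6 = 90/6 = 15
te_E = (4 + 4·6 + 14)/6 = 42/6 = 7
te_F = (13 + 4·14 + 15)/6 = 84/6 = 14
te_G = (11 + 4·12 + 13)/6 = 72/6 = 12
te_H = (9 + 4·10 + 23)/6 = 72/6 = 12
te_I = (12 + 4·14 + 16)/6 = 84/6 = 14
te_J = (11 + 4·12 + 13)/6 = 72/6 = 12

Forward pass:
ES_A = 0; EF_A = 13
ES_B = 0; EF_B = 3
ES_C = 0; EF_C = 4
ES_D = max(EF_A=13, EF_B=3) = 13; EF_D = 13+15 = 28
ES_E = max(EF_B=3, EF_C=4) = 4; EF_E = 4+7 = 11
ES_F = max(EF_B=3, EF_C=4) = 4; EF_F = 4+14 = 18
ES_G = 3; EF_G = 3+12 = 15
ES_H = max(EF_B=3, EF_C=4) = 4; EF_H = 4+12 = 16
ES_I = 28; EF_I = 28+14 = 42
ES_J = max(EF_B=3, EF_E=11, EF_F=18, EF_G=15, EF_H=16, EF_I=42) = 42; EF_J = 42+12 = 54
Expected project duration μ = 54 days. Critical path: A → D → I → J.

Backward pass:
LF_J = 54; LS_J = 54−12 = 42
LF_I = LS_J = 42; LS_I = 42−14 = 28
LF_H = LS_J = 42; LS_H = 42−12 = 30
LF_G = LS_J = 42; LS_G = 42−12 = 30
LF_F = LS_J = 42; LS_F = 42−14 = 28
LF_E = LS_J = 42; LS_E = 42−7 = 35
LF_D = LS_I = 28; LS_D = 28−15 = 13
LF_C = min(LS_E=35, LS_F=28, LS_H=30) = 28; LS_C = 28−4 = 24
LF_B = min(LS_D=13, LS_E=35, LS_F=28, LS_G=30, LS_H=30, LS_J=42) = 13; LS_B = 13−3 = 10
LF_A = LS_D = 13; LS_A = 13−13 = 0
Slack_B = LS_B − ES_B = 10 − 0 = 10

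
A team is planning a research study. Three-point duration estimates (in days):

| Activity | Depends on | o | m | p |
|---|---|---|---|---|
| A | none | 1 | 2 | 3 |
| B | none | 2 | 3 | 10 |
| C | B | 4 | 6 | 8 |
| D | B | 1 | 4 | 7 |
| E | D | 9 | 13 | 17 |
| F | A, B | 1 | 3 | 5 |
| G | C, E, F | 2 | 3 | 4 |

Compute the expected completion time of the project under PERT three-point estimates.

te_A = (1 + 4·2 + 3)/6 = 12/6 = 2
te_B = (2 + 4·3 + 10)/6 = 24/6 = 4
te_C = (4 + 4·6 + 8)/6 = 36/6 = 6
te_D = (1 + 4·4 + 7)/6 = 24/6 = 4
te_E = (9 + 4·13 + 17)/6 = 78/6 = 13
te_F = (1 + 4·3 + 5)/6 = 18/6 = 3
te_G = (2 + 4·3 + 4)/6 = 18/6 = 3

Forward pass:
ES_A = 0; EF_A = 2
ES_B = 0; EF_B = 4
ES_C = 4; EF_C = 4+6 = 10
ES_D = 4; EF_D = 4+4 = 8
ES_E = 8; EF_E = 8+13 = 21
ES_F = max(EF_A=2, EF_B=4) = 4; EF_F = 4+3 = 7
ES_G = max(EF_C=10, EF_E=21, EF_F=7) = 21; EF_G = 21+3 = 24
Expected project duration μ = 24 days. Critical path: B → D → E → G.

24 days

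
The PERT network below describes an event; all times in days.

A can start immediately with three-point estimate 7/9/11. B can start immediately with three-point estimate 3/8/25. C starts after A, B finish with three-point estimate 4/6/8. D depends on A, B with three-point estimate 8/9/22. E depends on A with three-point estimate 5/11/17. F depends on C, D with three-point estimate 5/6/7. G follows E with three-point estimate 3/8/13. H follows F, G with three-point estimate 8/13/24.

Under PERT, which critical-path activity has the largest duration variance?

te_A = (7 + 4·9 + 11)/6 = 54/6 = 9; σ²_A = ((11−7)/6)² = 0.444
te_B = (3 + 4·8 + 25)/6 = 60/6 = 10; σ²_B = ((25−3)/6)² = 13.444
te_C = (4 + 4·6 + 8)/6 = 36/6 = 6; σ²_C = ((8−4)/6)² = 0.444
te_D = (8 + 4·9 + 22)/6 = 66/6 = 11; σ²_D = ((22−8)/6)² = 5.444
te_E = (5 + 4·11 + 17)/6 = 66/6 = 11; σ²_E = ((17−5)/6)² = 4.000
te_F = (5 + 4·6 + 7)/6 = 36/6 = 6; σ²_F = ((7−5)/6)² = 0.111
te_G = (3 + 4·8 + 13)/6 = 48/6 = 8; σ²_G = ((13−3)/6)² = 2.778
te_H = (8 + 4·13 + 24)/6 = 84/6 = 14; σ²_H = ((24−8)/6)² = 7.111

Forward pass:
ES_A = 0; EF_A = 9
ES_B = 0; EF_B = 10
ES_C = max(EF_A=9, EF_B=10) = 10; EF_C = 10+6 = 16
ES_D = max(EF_A=9, EF_B=10) = 10; EF_D = 10+11 = 21
ES_E = 9; EF_E = 9+11 = 20
ES_F = max(EF_C=16, EF_D=21) = 21; EF_F = 21+6 = 27
ES_G = 20; EF_G = 20+8 = 28
ES_H = max(EF_F=27, EF_G=28) = 28; EF_H = 28+14 = 42
Expected project duration μ = 42 days. Critical path: A → E → G → H.

Variances on critical path: σ²_A=0.444, σ²_E=4.000, σ²_G=2.778, σ²_H=7.111.
Largest is σ²_H = 7.111.

H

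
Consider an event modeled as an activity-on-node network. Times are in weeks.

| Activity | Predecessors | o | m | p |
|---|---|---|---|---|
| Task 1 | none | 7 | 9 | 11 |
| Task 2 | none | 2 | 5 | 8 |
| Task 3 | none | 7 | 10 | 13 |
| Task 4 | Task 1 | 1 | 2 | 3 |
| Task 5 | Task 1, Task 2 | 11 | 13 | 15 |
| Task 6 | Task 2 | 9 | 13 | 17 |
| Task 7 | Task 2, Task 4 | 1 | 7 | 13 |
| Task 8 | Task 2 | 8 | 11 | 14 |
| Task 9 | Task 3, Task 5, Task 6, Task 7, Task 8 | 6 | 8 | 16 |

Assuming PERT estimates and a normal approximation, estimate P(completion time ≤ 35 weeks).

0.982

te_Task 1 = (7 + 4·9 + 11)/6 = 54/6 = 9; σ²_Task 1 = ((11−7)/6)² = 0.444
te_Task 2 = (2 + 4·5 + 8)/6 = 30/6 = 5; σ²_Task 2 = ((8−2)/6)² = 1.000
te_Task 3 = (7 + 4·10 + 13)/6 = 60/6 = 10; σ²_Task 3 = ((13−7)/6)² = 1.000
te_Task 4 = (1 + 4·2 + 3)/6 = 12/6 = 2; σ²_Task 4 = ((3−1)/6)² = 0.111
te_Task 5 = (11 + 4·13 + 15)/6 = 78/6 = 13; σ²_Task 5 = ((15−11)/6)² = 0.444
te_Task 6 = (9 + 4·13 + 17)/6 = 78/6 = 13; σ²_Task 6 = ((17−9)/6)² = 1.778
te_Task 7 = (1 + 4·7 + 13)/6 = 42/6 = 7; σ²_Task 7 = ((13−1)/6)² = 4.000
te_Task 8 = (8 + 4·11 + 14)/6 = 66/6 = 11; σ²_Task 8 = ((14−8)/6)² = 1.000
te_Task 9 = (6 + 4·8 + 16)/6 = 54/6 = 9; σ²_Task 9 = ((16−6)/6)² = 2.778

Forward pass:
ES_Task 1 = 0; EF_Task 1 = 9
ES_Task 2 = 0; EF_Task 2 = 5
ES_Task 3 = 0; EF_Task 3 = 10
ES_Task 4 = 9; EF_Task 4 = 9+2 = 11
ES_Task 5 = max(EF_Task 1=9, EF_Task 2=5) = 9; EF_Task 5 = 9+13 = 22
ES_Task 6 = 5; EF_Task 6 = 5+13 = 18
ES_Task 7 = max(EF_Task 2=5, EF_Task 4=11) = 11; EF_Task 7 = 11+7 = 18
ES_Task 8 = 5; EF_Task 8 = 5+11 = 16
ES_Task 9 = max(EF_Task 3=10, EF_Task 5=22, EF_Task 6=18, EF_Task 7=18, EF_Task 8=16) = 22; EF_Task 9 = 22+9 = 31
Expected project duration μ = 31 weeks. Critical path: Task 1 → Task 5 → Task 9.

Variance along critical path = 0.444 + 0.444 + 2.778 = 3.667; σ = √3.667 = 1.915 weeks.
Z = (35 − 31) / 1.915 = 2.089
P(T ≤ 35) = Φ(2.089) ≈ 0.982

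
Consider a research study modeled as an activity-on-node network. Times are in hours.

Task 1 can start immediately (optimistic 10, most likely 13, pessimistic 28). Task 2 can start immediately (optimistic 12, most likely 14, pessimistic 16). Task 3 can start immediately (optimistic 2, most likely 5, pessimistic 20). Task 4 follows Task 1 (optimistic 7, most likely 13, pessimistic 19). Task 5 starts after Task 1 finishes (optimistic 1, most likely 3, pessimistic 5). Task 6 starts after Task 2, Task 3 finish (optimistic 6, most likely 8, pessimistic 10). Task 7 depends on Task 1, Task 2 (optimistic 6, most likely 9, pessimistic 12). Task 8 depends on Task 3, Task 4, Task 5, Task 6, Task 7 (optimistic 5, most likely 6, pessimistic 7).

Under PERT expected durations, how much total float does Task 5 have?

te_Task 1 = (10 + 4·13 + 28)/6 = 90/6 = 15
te_Task 2 = (12 + 4·14 + 16)/6 = 84/6 = 14
te_Task 3 = (2 + 4·5 + 20)/6 = 42/6 = 7
te_Task 4 = (7 + 4·13 + 19)/6 = 78/6 = 13
te_Task 5 = (1 + 4·3 + 5)/6 = 18/6 = 3
te_Task 6 = (6 + 4·8 + 10)/6 = 48/6 = 8
te_Task 7 = (6 + 4·9 + 12)/6 = 54/6 = 9
te_Task 8 = (5 + 4·6 + 7)/6 = 36/6 = 6

Forward pass:
ES_Task 1 = 0; EF_Task 1 = 15
ES_Task 2 = 0; EF_Task 2 = 14
ES_Task 3 = 0; EF_Task 3 = 7
ES_Task 4 = 15; EF_Task 4 = 15+13 = 28
ES_Task 5 = 15; EF_Task 5 = 15+3 = 18
ES_Task 6 = max(EF_Task 2=14, EF_Task 3=7) = 14; EF_Task 6 = 14+8 = 22
ES_Task 7 = max(EF_Task 1=15, EF_Task 2=14) = 15; EF_Task 7 = 15+9 = 24
ES_Task 8 = max(EF_Task 3=7, EF_Task 4=28, EF_Task 5=18, EF_Task 6=22, EF_Task 7=24) = 28; EF_Task 8 = 28+6 = 34
Expected project duration μ = 34 hours. Critical path: Task 1 → Task 4 → Task 8.

Backward pass:
LF_Task 8 = 34; LS_Task 8 = 34−6 = 28
LF_Task 7 = LS_Task 8 = 28; LS_Task 7 = 28−9 = 19
LF_Task 6 = LS_Task 8 = 28; LS_Task 6 = 28−8 = 20
LF_Task 5 = LS_Task 8 = 28; LS_Task 5 = 28−3 = 25
LF_Task 4 = LS_Task 8 = 28; LS_Task 4 = 28−13 = 15
LF_Task 3 = min(LS_Task 6=20, LS_Task 8=28) = 20; LS_Task 3 = 20−7 = 13
LF_Task 2 = min(LS_Task 6=20, LS_Task 7=19) = 19; LS_Task 2 = 19−14 = 5
LF_Task 1 = min(LS_Task 4=15, LS_Task 5=25, LS_Task 7=19) = 15; LS_Task 1 = 15−15 = 0
Slack_Task 5 = LS_Task 5 − ES_Task 5 = 25 − 15 = 10

10 hours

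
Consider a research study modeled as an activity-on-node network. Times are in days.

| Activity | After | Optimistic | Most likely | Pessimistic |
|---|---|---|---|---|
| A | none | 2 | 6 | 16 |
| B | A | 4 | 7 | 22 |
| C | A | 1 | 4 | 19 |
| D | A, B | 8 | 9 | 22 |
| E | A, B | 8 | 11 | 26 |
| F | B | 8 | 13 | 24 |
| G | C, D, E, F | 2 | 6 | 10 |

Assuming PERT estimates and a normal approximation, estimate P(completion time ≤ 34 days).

0.339

te_A = (2 + 4·6 + 16)/6 = 42/6 = 7; σ²_A = ((16−2)/6)² = 5.444
te_B = (4 + 4·7 + 22)/6 = 54/6 = 9; σ²_B = ((22−4)/6)² = 9.000
te_C = (1 + 4·4 + 19)/6 = 36/6 = 6; σ²_C = ((19−1)/6)² = 9.000
te_D = (8 + 4·9 + 22)/6 = 66/6 = 11; σ²_D = ((22−8)/6)² = 5.444
te_E = (8 + 4·11 + 26)/6 = 78/6 = 13; σ²_E = ((26−8)/6)² = 9.000
te_F = (8 + 4·13 + 24)/6 = 84/6 = 14; σ²_F = ((24−8)/6)² = 7.111
te_G = (2 + 4·6 + 10)/6 = 36/6 = 6; σ²_G = ((10−2)/6)² = 1.778

Forward pass:
ES_A = 0; EF_A = 7
ES_B = 7; EF_B = 7+9 = 16
ES_C = 7; EF_C = 7+6 = 13
ES_D = max(EF_A=7, EF_B=16) = 16; EF_D = 16+11 = 27
ES_E = max(EF_A=7, EF_B=16) = 16; EF_E = 16+13 = 29
ES_F = 16; EF_F = 16+14 = 30
ES_G = max(EF_C=13, EF_D=27, EF_E=29, EF_F=30) = 30; EF_G = 30+6 = 36
Expected project duration μ = 36 days. Critical path: A → B → F → G.

Variance along critical path = 5.444 + 9.000 + 7.111 + 1.778 = 23.333; σ = √23.333 = 4.830 days.
Z = (34 − 36) / 4.830 = -0.414
P(T ≤ 34) = Φ(-0.414) ≈ 0.339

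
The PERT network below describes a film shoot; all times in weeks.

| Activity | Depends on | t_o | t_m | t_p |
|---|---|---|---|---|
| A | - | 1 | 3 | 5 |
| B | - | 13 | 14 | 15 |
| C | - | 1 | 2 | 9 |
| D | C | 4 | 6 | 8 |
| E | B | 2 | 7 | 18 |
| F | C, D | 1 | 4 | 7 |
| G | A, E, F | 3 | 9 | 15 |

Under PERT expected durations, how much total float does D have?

9 weeks

te_A = (1 + 4·3 + 5)/6 = 18/6 = 3
te_B = (13 + 4·14 + 15)/6 = 84/6 = 14
te_C = (1 + 4·2 + 9)/6 = 18/6 = 3
te_D = (4 + 4·6 + 8)/6 = 36/6 = 6
te_E = (2 + 4·7 + 18)/6 = 48/6 = 8
te_F = (1 + 4·4 + 7)/6 = 24/6 = 4
te_G = (3 + 4·9 + 15)/6 = 54/6 = 9

Forward pass:
ES_A = 0; EF_A = 3
ES_B = 0; EF_B = 14
ES_C = 0; EF_C = 3
ES_D = 3; EF_D = 3+6 = 9
ES_E = 14; EF_E = 14+8 = 22
ES_F = max(EF_C=3, EF_D=9) = 9; EF_F = 9+4 = 13
ES_G = max(EF_A=3, EF_E=22, EF_F=13) = 22; EF_G = 22+9 = 31
Expected project duration μ = 31 weeks. Critical path: B → E → G.

Backward pass:
LF_G = 31; LS_G = 31−9 = 22
LF_F = LS_G = 22; LS_F = 22−4 = 18
LF_E = LS_G = 22; LS_E = 22−8 = 14
LF_D = LS_F = 18; LS_D = 18−6 = 12
LF_C = min(LS_D=12, LS_F=18) = 12; LS_C = 12−3 = 9
LF_B = LS_E = 14; LS_B = 14−14 = 0
LF_A = LS_G = 22; LS_A = 22−3 = 19
Slack_D = LS_D − ES_D = 12 − 3 = 9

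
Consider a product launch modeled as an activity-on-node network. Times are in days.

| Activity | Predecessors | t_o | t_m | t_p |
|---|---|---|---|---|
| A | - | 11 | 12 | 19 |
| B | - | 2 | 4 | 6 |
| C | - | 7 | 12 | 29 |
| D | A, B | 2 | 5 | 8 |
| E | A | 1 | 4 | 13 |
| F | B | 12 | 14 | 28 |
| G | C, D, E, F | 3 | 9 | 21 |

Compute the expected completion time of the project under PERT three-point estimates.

30 days

te_A = (11 + 4·12 + 19)/6 = 78/6 = 13
te_B = (2 + 4·4 + 6)/6 = 24/6 = 4
te_C = (7 + 4·12 + 29)/6 = 84/6 = 14
te_D = (2 + 4·5 + 8)/6 = 30/6 = 5
te_E = (1 + 4·4 + 13)/6 = 30/6 = 5
te_F = (12 + 4·14 + 28)/6 = 96/6 = 16
te_G = (3 + 4·9 + 21)/6 = 60/6 = 10

Forward pass:
ES_A = 0; EF_A = 13
ES_B = 0; EF_B = 4
ES_C = 0; EF_C = 14
ES_D = max(EF_A=13, EF_B=4) = 13; EF_D = 13+5 = 18
ES_E = 13; EF_E = 13+5 = 18
ES_F = 4; EF_F = 4+16 = 20
ES_G = max(EF_C=14, EF_D=18, EF_E=18, EF_F=20) = 20; EF_G = 20+10 = 30
Expected project duration μ = 30 days. Critical path: B → F → G.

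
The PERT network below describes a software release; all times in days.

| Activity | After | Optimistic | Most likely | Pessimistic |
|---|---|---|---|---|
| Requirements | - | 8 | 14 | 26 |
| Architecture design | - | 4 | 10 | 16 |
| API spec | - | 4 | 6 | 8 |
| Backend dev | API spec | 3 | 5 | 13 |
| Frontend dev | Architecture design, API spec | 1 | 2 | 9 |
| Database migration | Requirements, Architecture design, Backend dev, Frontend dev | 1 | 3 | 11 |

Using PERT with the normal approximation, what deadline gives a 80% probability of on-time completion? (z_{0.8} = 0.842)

te_Requirements = (8 + 4·14 + 26)/6 = 90/6 = 15; σ²_Requirements = ((26−8)/6)² = 9.000
te_Architecture design = (4 + 4·10 + 16)/6 = 60/6 = 10; σ²_Architecture design = ((16−4)/6)² = 4.000
te_API spec = (4 + 4·6 + 8)/6 = 36/6 = 6; σ²_API spec = ((8−4)/6)² = 0.444
te_Backend dev = (3 + 4·5 + 13)/6 = 36/6 = 6; σ²_Backend dev = ((13−3)/6)² = 2.778
te_Frontend dev = (1 + 4·2 + 9)/6 = 18/6 = 3; σ²_Frontend dev = ((9−1)/6)² = 1.778
te_Database migration = (1 + 4·3 + 11)/6 = 24/6 = 4; σ²_Database migration = ((11−1)/6)² = 2.778

Forward pass:
ES_Requirements = 0; EF_Requirements = 15
ES_Architecture design = 0; EF_Architecture design = 10
ES_API spec = 0; EF_API spec = 6
ES_Backend dev = 6; EF_Backend dev = 6+6 = 12
ES_Frontend dev = max(EF_Architecture design=10, EF_API spec=6) = 10; EF_Frontend dev = 10+3 = 13
ES_Database migration = max(EF_Requirements=15, EF_Architecture design=10, EF_Backend dev=12, EF_Frontend dev=13) = 15; EF_Database migration = 15+4 = 19
Expected project duration μ = 19 days. Critical path: Requirements → Database migration.

Variance along critical path = 9.000 + 2.778 = 11.778; σ = 3.432 days.
D = μ + z·σ = 19 + 0.842·3.432 = 21.9 days

21.9 days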